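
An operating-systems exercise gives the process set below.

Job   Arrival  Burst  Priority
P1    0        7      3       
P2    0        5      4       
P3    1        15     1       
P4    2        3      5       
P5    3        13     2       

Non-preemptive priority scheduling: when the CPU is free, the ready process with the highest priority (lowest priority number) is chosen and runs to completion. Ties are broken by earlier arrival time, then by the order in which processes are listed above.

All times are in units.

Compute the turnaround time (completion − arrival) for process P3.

Gantt: | P1 0-7 | P3 7-22 | P5 22-35 | P2 35-40 | P4 40-43 |
Completion: P1=7  P2=40  P3=22  P4=43  P5=35
Turnaround (C−A): P1=7  P2=40  P3=21  P4=41  P5=32
Turnaround(P3) = completion − arrival = 22 − 1 = 21

21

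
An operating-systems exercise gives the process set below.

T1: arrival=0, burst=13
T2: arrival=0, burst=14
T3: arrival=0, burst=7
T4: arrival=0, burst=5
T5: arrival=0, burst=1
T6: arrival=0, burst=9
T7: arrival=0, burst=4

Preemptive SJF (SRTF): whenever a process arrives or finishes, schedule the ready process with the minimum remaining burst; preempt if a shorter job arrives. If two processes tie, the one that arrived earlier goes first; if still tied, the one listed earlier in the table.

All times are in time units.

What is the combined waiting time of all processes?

Schedule: | T5 0-1 | T7 1-5 | T4 5-10 | T3 10-17 | T6 17-26 | T1 26-39 | T2 39-53 |
Completion: T1=39  T2=53  T3=17  T4=10  T5=1  T6=26  T7=5
Turnaround (C−A): T1=39  T2=53  T3=17  T4=10  T5=1  T6=26  T7=5
Waiting = turnaround − burst: T1=26, T2=39, T3=10, T4=5, T5=0, T6=17, T7=1
Total waiting = 26 + 39 + 10 + 5 + 0 + 17 + 1 = 98

98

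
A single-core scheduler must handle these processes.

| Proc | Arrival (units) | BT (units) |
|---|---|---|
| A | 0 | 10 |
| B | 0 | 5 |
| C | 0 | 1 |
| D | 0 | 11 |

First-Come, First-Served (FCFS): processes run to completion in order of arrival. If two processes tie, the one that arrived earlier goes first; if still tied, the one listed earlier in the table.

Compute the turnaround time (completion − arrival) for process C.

16

Gantt: | A 0-10 | B 10-15 | C 15-16 | D 16-27 |
Completion: A=10  B=15  C=16  D=27
Turnaround(C) = completion − arrival = 16 − 0 = 16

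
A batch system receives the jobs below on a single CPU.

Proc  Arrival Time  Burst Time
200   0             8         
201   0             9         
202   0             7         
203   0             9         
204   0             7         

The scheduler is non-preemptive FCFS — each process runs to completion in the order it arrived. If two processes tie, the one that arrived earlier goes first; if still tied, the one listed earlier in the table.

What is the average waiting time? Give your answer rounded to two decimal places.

16.40

Gantt: | 200 0-8 | 201 8-17 | 202 17-24 | 203 24-33 | 204 33-40 |
Completion: 200=8  201=17  202=24  203=33  204=40
Waiting times: 200=0, 201=8, 202=17, 203=24, 204=33
Average waiting = (0+8+17+24+33) / 5 = 82/5 = 16.40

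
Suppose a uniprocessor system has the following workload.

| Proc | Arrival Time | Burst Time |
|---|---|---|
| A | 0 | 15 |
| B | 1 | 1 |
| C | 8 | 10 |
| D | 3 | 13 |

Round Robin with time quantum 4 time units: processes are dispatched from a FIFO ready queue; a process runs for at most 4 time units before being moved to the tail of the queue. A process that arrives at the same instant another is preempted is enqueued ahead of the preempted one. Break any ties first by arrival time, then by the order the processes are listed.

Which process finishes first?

B

Schedule: | A 0-4 | B 4-5 | D 5-9 | A 9-13 | C 13-17 | D 17-21 | A 21-25 | C 25-29 | D 29-33 | A 33-36 | C 36-38 | D 38-39 |
Completion: A=36  B=5  C=38  D=39
Finish order: B → A → C → D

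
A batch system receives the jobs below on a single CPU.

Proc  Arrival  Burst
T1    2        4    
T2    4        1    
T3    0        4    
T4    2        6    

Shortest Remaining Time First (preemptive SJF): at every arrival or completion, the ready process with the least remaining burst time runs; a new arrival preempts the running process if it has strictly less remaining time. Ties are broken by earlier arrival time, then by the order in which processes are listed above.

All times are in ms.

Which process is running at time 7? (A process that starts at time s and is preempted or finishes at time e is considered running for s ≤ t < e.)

Schedule: | T3 0-4 | T2 4-5 | T1 5-9 | T4 9-15 |
Completion: T1=9  T2=5  T3=4  T4=15

T1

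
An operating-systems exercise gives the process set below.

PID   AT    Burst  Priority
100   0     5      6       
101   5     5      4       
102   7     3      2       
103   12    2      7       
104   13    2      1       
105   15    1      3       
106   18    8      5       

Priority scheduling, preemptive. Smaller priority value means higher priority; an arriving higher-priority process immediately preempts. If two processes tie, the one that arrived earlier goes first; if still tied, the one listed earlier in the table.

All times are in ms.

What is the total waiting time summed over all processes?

Timeline: | 100 0-5 | 101 5-7 | 102 7-10 | 101 10-13 | 104 13-15 | 105 15-16 | 103 16-18 | 106 18-26 |
Completion: 100=5  101=13  102=10  103=18  104=15  105=16  106=26
Turnaround (C−A): 100=5  101=8  102=3  103=6  104=2  105=1  106=8
Waiting = turnaround − burst: 100=0, 101=3, 102=0, 103=4, 104=0, 105=0, 106=0
Total waiting = 0 + 3 + 0 + 4 + 0 + 0 + 0 = 7

7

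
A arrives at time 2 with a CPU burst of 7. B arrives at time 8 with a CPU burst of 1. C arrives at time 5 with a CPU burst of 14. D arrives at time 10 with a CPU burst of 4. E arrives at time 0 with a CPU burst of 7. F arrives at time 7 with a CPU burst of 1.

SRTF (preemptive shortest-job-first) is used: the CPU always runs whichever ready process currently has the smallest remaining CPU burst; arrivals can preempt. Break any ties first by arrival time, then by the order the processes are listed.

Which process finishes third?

B

Schedule: | E 0-7 | F 7-8 | B 8-9 | A 9-10 | D 10-14 | A 14-20 | C 20-34 |
Completion: A=20  B=9  C=34  D=14  E=7  F=8
Finish order: E → F → B → D → A → C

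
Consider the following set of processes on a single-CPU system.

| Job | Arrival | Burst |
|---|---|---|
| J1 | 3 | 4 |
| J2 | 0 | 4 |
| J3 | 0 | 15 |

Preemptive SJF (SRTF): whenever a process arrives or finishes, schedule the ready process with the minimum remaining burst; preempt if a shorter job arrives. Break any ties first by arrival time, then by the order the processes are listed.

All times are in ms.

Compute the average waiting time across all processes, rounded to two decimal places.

Timeline: | J2 0-4 | J1 4-8 | J3 8-23 |
Completion: J1=8  J2=4  J3=23
Turnaround (C−A): J1=5  J2=4  J3=23
Waiting times: J1=1, J2=0, J3=8
Average waiting = (1+0+8) / 3 = 9/3 = 3.00

3.00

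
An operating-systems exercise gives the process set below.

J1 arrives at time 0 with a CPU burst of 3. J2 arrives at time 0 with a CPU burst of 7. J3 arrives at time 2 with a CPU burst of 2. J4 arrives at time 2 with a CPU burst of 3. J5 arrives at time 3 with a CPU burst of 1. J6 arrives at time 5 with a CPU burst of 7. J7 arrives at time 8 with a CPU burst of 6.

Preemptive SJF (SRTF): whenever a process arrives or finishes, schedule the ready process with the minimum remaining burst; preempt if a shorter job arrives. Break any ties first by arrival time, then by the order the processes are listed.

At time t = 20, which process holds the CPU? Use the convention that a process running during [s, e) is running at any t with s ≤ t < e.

Gantt: | J1 0-3 | J5 3-4 | J3 4-6 | J4 6-9 | J7 9-15 | J2 15-22 | J6 22-29 |
Completion: J1=3  J2=22  J3=6  J4=9  J5=4  J6=29  J7=15
Turnaround (C−A): J1=3  J2=22  J3=4  J4=7  J5=1  J6=24  J7=7

J2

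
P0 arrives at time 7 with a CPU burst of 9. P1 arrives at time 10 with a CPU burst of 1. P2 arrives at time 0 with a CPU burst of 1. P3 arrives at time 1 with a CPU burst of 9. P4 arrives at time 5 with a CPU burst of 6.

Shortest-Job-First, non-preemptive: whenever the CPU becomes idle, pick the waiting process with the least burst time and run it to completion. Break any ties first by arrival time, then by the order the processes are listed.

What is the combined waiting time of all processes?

Schedule: | P2 0-1 | P3 1-10 | P1 10-11 | P4 11-17 | P0 17-26 |
Completion: P0=26  P1=11  P2=1  P3=10  P4=17
Waiting = turnaround − burst: P0=10, P1=0, P2=0, P3=0, P4=6
Total waiting = 10 + 0 + 0 + 0 + 6 = 16

16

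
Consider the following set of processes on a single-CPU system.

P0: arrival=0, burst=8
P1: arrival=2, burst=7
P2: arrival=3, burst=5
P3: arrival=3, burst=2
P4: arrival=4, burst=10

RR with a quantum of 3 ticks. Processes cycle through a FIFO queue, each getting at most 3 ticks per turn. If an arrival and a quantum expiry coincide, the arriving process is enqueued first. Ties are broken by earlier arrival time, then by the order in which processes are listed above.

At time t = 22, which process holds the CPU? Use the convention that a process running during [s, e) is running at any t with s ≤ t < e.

P0

Schedule: | P0 0-3 | P1 3-6 | P2 6-9 | P3 9-11 | P0 11-14 | P4 14-17 | P1 17-20 | P2 20-22 | P0 22-24 | P4 24-27 | P1 27-28 | P4 28-32 |
Completion: P0=24  P1=28  P2=22  P3=11  P4=32
Turnaround (C−A): P0=24  P1=26  P2=19  P3=8  P4=28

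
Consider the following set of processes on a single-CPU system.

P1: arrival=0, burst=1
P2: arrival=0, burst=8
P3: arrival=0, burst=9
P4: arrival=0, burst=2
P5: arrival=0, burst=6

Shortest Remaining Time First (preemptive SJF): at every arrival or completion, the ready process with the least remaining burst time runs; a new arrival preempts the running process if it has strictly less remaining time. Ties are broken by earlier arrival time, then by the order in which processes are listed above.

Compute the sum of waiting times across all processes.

30

Timeline: | P1 0-1 | P4 1-3 | P5 3-9 | P2 9-17 | P3 17-26 |
Completion: P1=1  P2=17  P3=26  P4=3  P5=9
Waiting = turnaround − burst: P1=0, P2=9, P3=17, P4=1, P5=3
Total waiting = 0 + 9 + 17 + 1 + 3 = 30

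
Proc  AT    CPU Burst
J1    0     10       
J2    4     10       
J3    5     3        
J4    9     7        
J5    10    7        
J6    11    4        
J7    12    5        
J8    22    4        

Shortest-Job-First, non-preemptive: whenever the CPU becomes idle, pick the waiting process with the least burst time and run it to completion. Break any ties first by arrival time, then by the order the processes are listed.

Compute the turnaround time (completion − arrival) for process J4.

Timeline: | J1 0-10 | J3 10-13 | J6 13-17 | J7 17-22 | J8 22-26 | J4 26-33 | J5 33-40 | J2 40-50 |
Completion: J1=10  J2=50  J3=13  J4=33  J5=40  J6=17  J7=22  J8=26
Turnaround (C−A): J1=10  J2=46  J3=8  J4=24  J5=30  J6=6  J7=10  J8=4
Turnaround(J4) = completion − arrival = 33 − 9 = 24

24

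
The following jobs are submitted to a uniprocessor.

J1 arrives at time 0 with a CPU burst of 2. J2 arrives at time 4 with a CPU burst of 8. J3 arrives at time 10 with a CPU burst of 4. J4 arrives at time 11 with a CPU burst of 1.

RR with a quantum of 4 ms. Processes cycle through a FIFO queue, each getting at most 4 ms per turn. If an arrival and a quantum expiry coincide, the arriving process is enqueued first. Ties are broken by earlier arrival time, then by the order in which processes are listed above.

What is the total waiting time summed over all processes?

7

Schedule: | J1 0-2 | idle 2-4 | J2 4-12 | J3 12-16 | J4 16-17 |
Completion: J1=2  J2=12  J3=16  J4=17
Waiting = turnaround − burst: J1=0, J2=0, J3=2, J4=5
Total waiting = 0 + 0 + 2 + 5 = 7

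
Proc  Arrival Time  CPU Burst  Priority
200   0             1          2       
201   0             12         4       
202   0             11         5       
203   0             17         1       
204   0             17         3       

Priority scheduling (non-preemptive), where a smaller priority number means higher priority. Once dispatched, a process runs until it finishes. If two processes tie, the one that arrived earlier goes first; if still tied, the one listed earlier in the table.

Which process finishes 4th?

Gantt: | 203 0-17 | 200 17-18 | 204 18-35 | 201 35-47 | 202 47-58 |
Completion: 200=18  201=47  202=58  203=17  204=35
Finish order: 203 → 200 → 204 → 201 → 202

201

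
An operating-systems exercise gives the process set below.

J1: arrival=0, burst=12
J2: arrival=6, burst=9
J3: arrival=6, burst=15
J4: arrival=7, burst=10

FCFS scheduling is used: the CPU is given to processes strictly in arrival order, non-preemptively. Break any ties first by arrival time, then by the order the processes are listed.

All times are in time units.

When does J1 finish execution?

12

Schedule: | J1 0-12 | J2 12-21 | J3 21-36 | J4 36-46 |
Completion: J1=12  J2=21  J3=36  J4=46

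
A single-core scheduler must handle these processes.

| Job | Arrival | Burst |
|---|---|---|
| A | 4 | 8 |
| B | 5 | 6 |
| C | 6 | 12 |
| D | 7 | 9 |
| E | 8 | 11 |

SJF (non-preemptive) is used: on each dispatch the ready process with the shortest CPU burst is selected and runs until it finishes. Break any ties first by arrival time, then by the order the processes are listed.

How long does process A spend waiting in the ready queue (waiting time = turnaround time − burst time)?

0

Gantt: | idle 0-4 | A 4-12 | B 12-18 | D 18-27 | E 27-38 | C 38-50 |
Completion: A=12  B=18  C=50  D=27  E=38
Turnaround (C−A): A=8  B=13  C=44  D=20  E=30
Waiting(A) = turnaround − burst = 8 − 8 = 0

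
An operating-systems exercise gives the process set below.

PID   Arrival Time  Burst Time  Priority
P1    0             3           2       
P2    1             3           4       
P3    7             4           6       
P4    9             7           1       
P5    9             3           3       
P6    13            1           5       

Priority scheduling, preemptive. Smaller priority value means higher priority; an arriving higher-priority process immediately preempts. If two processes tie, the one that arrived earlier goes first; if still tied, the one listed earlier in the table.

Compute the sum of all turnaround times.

Schedule: | P1 0-3 | P2 3-6 | idle 6-7 | P3 7-9 | P4 9-16 | P5 16-19 | P6 19-20 | P3 20-22 |
Completion: P1=3  P2=6  P3=22  P4=16  P5=19  P6=20
Turnaround = completion − arrival: P1=3, P2=5, P3=15, P4=7, P5=10, P6=7
Total turnaround = 3 + 5 + 15 + 7 + 10 + 7 = 47

47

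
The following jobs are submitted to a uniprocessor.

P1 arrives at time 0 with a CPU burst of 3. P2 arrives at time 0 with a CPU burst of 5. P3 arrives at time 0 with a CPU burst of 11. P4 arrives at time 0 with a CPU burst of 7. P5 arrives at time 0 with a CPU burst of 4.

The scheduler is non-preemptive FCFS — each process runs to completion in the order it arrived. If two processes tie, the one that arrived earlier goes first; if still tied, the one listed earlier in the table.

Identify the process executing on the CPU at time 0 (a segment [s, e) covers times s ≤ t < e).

P1

Timeline: | P1 0-3 | P2 3-8 | P3 8-19 | P4 19-26 | P5 26-30 |
Completion: P1=3  P2=8  P3=19  P4=26  P5=30
Turnaround (C−A): P1=3  P2=8  P3=19  P4=26  P5=30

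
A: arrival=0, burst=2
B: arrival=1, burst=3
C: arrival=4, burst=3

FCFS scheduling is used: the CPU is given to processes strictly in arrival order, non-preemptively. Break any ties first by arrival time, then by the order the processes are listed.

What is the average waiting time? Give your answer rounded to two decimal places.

Timeline: | A 0-2 | B 2-5 | C 5-8 |
Completion: A=2  B=5  C=8
Turnaround (C−A): A=2  B=4  C=4
Waiting times: A=0, B=1, C=1
Average waiting = (0+1+1) / 3 = 2/3 = 0.67

0.67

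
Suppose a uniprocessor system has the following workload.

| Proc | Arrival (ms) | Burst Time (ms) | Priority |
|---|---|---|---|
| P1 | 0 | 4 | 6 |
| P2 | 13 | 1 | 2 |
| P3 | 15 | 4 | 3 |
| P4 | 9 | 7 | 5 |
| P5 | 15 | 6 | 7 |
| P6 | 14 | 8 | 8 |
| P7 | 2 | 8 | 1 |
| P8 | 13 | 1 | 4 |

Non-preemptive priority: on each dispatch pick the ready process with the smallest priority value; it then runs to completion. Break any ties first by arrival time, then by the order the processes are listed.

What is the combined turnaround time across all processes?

Schedule: | P1 0-4 | P7 4-12 | P4 12-19 | P2 19-20 | P3 20-24 | P8 24-25 | P5 25-31 | P6 31-39 |
Completion: P1=4  P2=20  P3=24  P4=19  P5=31  P6=39  P7=12  P8=25
Turnaround = completion − arrival: P1=4, P2=7, P3=9, P4=10, P5=16, P6=25, P7=10, P8=12
Total turnaround = 4 + 7 + 9 + 10 + 16 + 25 + 10 + 12 = 93

93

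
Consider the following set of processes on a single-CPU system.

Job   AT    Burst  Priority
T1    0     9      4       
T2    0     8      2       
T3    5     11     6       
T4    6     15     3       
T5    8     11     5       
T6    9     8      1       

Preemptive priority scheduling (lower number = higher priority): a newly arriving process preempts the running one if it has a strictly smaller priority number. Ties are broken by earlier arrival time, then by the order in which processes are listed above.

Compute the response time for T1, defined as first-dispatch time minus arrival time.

Timeline: | T2 0-8 | T4 8-9 | T6 9-17 | T4 17-31 | T1 31-40 | T5 40-51 | T3 51-62 |
Completion: T1=40  T2=8  T3=62  T4=31  T5=51  T6=17
Turnaround (C−A): T1=40  T2=8  T3=57  T4=25  T5=43  T6=8
Response(T1) = first start − arrival = 31 − 0 = 31

31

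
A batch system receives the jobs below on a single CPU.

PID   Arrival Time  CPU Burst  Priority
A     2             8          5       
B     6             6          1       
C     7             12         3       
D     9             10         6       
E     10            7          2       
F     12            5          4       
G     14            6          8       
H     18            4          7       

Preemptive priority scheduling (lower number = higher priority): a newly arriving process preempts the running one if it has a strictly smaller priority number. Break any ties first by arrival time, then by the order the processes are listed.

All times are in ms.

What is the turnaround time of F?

24

Gantt: | idle 0-2 | A 2-6 | B 6-12 | E 12-19 | C 19-31 | F 31-36 | A 36-40 | D 40-50 | H 50-54 | G 54-60 |
Completion: A=40  B=12  C=31  D=50  E=19  F=36  G=60  H=54
Turnaround(F) = completion − arrival = 36 − 12 = 24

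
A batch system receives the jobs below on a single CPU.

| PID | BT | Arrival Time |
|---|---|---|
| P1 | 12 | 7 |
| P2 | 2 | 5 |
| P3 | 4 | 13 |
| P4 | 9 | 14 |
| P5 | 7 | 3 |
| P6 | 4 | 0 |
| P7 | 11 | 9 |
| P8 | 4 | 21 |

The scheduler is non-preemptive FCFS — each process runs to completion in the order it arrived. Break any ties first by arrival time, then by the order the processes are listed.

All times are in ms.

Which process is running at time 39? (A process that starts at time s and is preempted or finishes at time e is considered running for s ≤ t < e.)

P3

Schedule: | P6 0-4 | P5 4-11 | P2 11-13 | P1 13-25 | P7 25-36 | P3 36-40 | P4 40-49 | P8 49-53 |
Completion: P1=25  P2=13  P3=40  P4=49  P5=11  P6=4  P7=36  P8=53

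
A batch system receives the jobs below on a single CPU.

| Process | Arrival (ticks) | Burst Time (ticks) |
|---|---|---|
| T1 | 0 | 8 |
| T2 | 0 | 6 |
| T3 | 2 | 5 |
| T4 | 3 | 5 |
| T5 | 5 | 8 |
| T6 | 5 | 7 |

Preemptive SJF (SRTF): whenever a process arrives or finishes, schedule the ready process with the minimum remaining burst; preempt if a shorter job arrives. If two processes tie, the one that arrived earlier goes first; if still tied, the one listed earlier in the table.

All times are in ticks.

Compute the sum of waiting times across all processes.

Schedule: | T2 0-6 | T3 6-11 | T4 11-16 | T6 16-23 | T1 23-31 | T5 31-39 |
Completion: T1=31  T2=6  T3=11  T4=16  T5=39  T6=23
Waiting = turnaround − burst: T1=23, T2=0, T3=4, T4=8, T5=26, T6=11
Total waiting = 23 + 0 + 4 + 8 + 26 + 11 = 72

72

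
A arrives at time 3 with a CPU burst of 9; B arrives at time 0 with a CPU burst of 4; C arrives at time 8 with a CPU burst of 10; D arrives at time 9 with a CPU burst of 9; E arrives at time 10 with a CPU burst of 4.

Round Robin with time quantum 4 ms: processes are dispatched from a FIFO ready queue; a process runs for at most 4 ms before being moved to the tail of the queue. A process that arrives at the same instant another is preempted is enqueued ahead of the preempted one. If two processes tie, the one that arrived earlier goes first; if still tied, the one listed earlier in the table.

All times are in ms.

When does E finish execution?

24

Gantt: | B 0-4 | A 4-8 | C 8-12 | A 12-16 | D 16-20 | E 20-24 | C 24-28 | A 28-29 | D 29-33 | C 33-35 | D 35-36 |
Completion: A=29  B=4  C=35  D=36  E=24
Turnaround (C−A): A=26  B=4  C=27  D=27  E=14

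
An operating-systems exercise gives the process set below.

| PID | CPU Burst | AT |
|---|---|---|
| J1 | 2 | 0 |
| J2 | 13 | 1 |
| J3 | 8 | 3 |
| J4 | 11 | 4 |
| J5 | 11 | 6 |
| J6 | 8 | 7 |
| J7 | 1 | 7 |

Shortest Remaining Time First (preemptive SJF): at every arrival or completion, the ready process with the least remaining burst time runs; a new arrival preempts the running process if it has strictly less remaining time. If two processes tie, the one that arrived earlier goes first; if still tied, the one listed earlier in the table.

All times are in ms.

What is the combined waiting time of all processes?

87

Gantt: | J1 0-2 | J2 2-3 | J3 3-7 | J7 7-8 | J3 8-12 | J6 12-20 | J4 20-31 | J5 31-42 | J2 42-54 |
Completion: J1=2  J2=54  J3=12  J4=31  J5=42  J6=20  J7=8
Waiting = turnaround − burst: J1=0, J2=40, J3=1, J4=16, J5=25, J6=5, J7=0
Total waiting = 0 + 40 + 1 + 16 + 25 + 5 + 0 = 87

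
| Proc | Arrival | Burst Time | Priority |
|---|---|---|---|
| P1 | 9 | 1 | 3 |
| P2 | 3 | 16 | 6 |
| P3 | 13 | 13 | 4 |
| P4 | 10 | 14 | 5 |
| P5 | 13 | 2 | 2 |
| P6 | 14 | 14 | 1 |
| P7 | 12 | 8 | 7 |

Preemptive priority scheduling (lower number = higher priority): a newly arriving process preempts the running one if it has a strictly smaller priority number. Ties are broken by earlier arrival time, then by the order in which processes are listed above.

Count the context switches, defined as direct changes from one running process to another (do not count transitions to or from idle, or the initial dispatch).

9

Gantt: | idle 0-3 | P2 3-9 | P1 9-10 | P4 10-13 | P5 13-14 | P6 14-28 | P5 28-29 | P3 29-42 | P4 42-53 | P2 53-63 | P7 63-71 |
Completion: P1=10  P2=63  P3=42  P4=53  P5=29  P6=28  P7=71
Turnaround (C−A): P1=1  P2=60  P3=29  P4=43  P5=16  P6=14  P7=59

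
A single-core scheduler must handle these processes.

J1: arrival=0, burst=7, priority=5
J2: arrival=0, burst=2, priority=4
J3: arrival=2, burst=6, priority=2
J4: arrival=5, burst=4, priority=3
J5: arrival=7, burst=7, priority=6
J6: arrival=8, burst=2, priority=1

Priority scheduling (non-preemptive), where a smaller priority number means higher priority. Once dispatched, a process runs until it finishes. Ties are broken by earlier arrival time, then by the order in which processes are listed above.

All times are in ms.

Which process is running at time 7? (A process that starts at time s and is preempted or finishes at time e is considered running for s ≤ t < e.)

Schedule: | J2 0-2 | J3 2-8 | J6 8-10 | J4 10-14 | J1 14-21 | J5 21-28 |
Completion: J1=21  J2=2  J3=8  J4=14  J5=28  J6=10
Turnaround (C−A): J1=21  J2=2  J3=6  J4=9  J5=21  J6=2

J3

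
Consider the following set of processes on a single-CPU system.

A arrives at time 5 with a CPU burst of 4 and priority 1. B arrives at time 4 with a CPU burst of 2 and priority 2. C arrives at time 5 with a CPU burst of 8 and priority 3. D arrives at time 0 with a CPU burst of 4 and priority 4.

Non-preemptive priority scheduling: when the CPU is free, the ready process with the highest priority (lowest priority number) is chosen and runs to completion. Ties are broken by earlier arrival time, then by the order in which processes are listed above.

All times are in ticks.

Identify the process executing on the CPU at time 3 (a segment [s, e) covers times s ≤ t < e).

Gantt: | D 0-4 | B 4-6 | A 6-10 | C 10-18 |
Completion: A=10  B=6  C=18  D=4

D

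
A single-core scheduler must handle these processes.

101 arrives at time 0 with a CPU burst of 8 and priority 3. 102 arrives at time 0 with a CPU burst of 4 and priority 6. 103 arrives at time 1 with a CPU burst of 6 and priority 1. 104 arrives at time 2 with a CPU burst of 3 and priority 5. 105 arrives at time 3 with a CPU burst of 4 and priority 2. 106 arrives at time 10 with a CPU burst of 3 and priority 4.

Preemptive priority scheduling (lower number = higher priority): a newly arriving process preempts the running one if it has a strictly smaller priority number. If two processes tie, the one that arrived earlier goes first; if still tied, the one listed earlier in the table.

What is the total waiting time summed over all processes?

Timeline: | 101 0-1 | 103 1-7 | 105 7-11 | 101 11-18 | 106 18-21 | 104 21-24 | 102 24-28 |
Completion: 101=18  102=28  103=7  104=24  105=11  106=21
Turnaround (C−A): 101=18  102=28  103=6  104=22  105=8  106=11
Waiting = turnaround − burst: 101=10, 102=24, 103=0, 104=19, 105=4, 106=8
Total waiting = 10 + 24 + 0 + 19 + 4 + 8 = 65

65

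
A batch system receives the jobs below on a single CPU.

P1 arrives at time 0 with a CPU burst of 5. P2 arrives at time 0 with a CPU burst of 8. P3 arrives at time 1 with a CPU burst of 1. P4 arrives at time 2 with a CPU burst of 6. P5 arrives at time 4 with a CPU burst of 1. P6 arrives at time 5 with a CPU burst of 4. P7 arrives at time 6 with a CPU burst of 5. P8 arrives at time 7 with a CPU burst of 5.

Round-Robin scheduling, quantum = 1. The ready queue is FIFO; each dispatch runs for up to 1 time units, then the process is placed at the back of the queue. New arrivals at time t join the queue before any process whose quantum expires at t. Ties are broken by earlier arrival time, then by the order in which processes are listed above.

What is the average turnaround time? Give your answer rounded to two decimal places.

Schedule: | P1 0-1 | P2 1-2 | P3 2-3 | P1 3-4 | P4 4-5 | P2 5-6 | P5 6-7 | P1 7-8 | P6 8-9 | P4 9-10 | P7 10-11 | P2 11-12 | P8 12-13 | P1 13-14 | P6 14-15 | P4 15-16 | P7 16-17 | P2 17-18 | P8 18-19 | P1 19-20 | P6 20-21 | P4 21-22 | P7 22-23 | P2 23-24 | P8 24-25 | P6 25-26 | P4 26-27 | P7 27-28 | P2 28-29 | P8 29-30 | P4 30-31 | P7 31-32 | P2 32-33 | P8 33-34 | P2 34-35 |
Completion: P1=20  P2=35  P3=3  P4=31  P5=7  P6=26  P7=32  P8=34
Turnaround times: P1=20, P2=35, P3=2, P4=29, P5=3, P6=21, P7=26, P8=27
Average turnaround = (20+35+2+29+3+21+26+27) / 8 = 163/8 = 20.38

20.38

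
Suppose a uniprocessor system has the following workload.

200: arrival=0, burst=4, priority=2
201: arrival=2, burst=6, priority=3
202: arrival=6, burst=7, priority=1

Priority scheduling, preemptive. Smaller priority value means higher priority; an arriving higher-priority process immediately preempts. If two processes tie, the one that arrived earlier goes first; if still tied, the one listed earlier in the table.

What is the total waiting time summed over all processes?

9

Gantt: | 200 0-4 | 201 4-6 | 202 6-13 | 201 13-17 |
Completion: 200=4  201=17  202=13
Turnaround (C−A): 200=4  201=15  202=7
Waiting = turnaround − burst: 200=0, 201=9, 202=0
Total waiting = 0 + 9 + 0 = 9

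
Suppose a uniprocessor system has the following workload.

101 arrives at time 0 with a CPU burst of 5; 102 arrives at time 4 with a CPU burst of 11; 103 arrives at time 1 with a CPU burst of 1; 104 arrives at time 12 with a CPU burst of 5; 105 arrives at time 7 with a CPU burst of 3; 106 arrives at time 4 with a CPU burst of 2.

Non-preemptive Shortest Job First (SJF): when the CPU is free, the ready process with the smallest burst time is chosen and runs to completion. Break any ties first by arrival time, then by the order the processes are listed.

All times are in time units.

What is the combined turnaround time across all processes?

Timeline: | 101 0-5 | 103 5-6 | 106 6-8 | 105 8-11 | 102 11-22 | 104 22-27 |
Completion: 101=5  102=22  103=6  104=27  105=11  106=8
Turnaround (C−A): 101=5  102=18  103=5  104=15  105=4  106=4
Turnaround = completion − arrival: 101=5, 102=18, 103=5, 104=15, 105=4, 106=4
Total turnaround = 5 + 18 + 5 + 15 + 4 + 4 = 51

51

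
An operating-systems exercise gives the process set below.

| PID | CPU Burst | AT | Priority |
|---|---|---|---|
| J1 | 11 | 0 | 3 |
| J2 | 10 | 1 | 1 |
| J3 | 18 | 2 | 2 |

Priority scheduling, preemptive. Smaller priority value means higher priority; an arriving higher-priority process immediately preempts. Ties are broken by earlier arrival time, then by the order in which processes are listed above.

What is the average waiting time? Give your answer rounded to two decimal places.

Schedule: | J1 0-1 | J2 1-11 | J3 11-29 | J1 29-39 |
Completion: J1=39  J2=11  J3=29
Turnaround (C−A): J1=39  J2=10  J3=27
Waiting times: J1=28, J2=0, J3=9
Average waiting = (28+0+9) / 3 = 37/3 = 12.33

12.33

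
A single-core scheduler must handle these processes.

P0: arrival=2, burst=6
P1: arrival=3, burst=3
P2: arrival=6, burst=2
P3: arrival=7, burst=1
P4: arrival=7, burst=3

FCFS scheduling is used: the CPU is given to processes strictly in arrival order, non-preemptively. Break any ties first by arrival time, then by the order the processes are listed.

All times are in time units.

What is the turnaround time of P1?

8

Gantt: | idle 0-2 | P0 2-8 | P1 8-11 | P2 11-13 | P3 13-14 | P4 14-17 |
Completion: P0=8  P1=11  P2=13  P3=14  P4=17
Turnaround (C−A): P0=6  P1=8  P2=7  P3=7  P4=10
Turnaround(P1) = completion − arrival = 11 − 3 = 8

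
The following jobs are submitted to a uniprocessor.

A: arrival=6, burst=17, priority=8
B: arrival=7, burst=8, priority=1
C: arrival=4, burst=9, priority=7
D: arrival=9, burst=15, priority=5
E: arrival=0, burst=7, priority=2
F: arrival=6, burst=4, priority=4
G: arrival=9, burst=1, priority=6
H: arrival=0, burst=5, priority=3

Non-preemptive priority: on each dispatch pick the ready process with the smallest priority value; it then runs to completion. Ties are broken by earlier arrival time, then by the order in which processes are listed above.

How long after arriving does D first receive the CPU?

15

Timeline: | E 0-7 | B 7-15 | H 15-20 | F 20-24 | D 24-39 | G 39-40 | C 40-49 | A 49-66 |
Completion: A=66  B=15  C=49  D=39  E=7  F=24  G=40  H=20
Response(D) = first start − arrival = 24 − 9 = 15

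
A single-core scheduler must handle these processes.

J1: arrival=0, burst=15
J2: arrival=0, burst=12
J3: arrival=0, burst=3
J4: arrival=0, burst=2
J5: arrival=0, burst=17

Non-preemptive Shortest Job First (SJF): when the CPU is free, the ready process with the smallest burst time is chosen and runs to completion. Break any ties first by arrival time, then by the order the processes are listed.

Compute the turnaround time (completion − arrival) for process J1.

32

Schedule: | J4 0-2 | J3 2-5 | J2 5-17 | J1 17-32 | J5 32-49 |
Completion: J1=32  J2=17  J3=5  J4=2  J5=49
Turnaround (C−A): J1=32  J2=17  J3=5  J4=2  J5=49
Turnaround(J1) = completion − arrival = 32 − 0 = 32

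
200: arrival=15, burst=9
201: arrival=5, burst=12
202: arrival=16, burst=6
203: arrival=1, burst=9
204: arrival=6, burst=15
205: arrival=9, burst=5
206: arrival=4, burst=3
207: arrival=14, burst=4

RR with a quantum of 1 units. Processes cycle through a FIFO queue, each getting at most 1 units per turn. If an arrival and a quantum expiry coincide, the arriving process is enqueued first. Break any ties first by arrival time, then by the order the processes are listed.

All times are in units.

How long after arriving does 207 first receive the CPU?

Timeline: | idle 0-1 | 203 1-4 | 206 4-5 | 203 5-6 | 201 6-7 | 206 7-8 | 204 8-9 | 203 9-10 | 201 10-11 | 206 11-12 | 205 12-13 | 204 13-14 | 203 14-15 | 201 15-16 | 205 16-17 | 207 17-18 | 204 18-19 | 200 19-20 | 203 20-21 | 202 21-22 | 201 22-23 | 205 23-24 | 207 24-25 | 204 25-26 | 200 26-27 | 203 27-28 | 202 28-29 | 201 29-30 | 205 30-31 | 207 31-32 | 204 32-33 | 200 33-34 | 203 34-35 | 202 35-36 | 201 36-37 | 205 37-38 | 207 38-39 | 204 39-40 | 200 40-41 | 202 41-42 | 201 42-43 | 204 43-44 | 200 44-45 | 202 45-46 | 201 46-47 | 204 47-48 | 200 48-49 | 202 49-50 | 201 50-51 | 204 51-52 | 200 52-53 | 201 53-54 | 204 54-55 | 200 55-56 | 201 56-57 | 204 57-58 | 200 58-59 | 201 59-60 | 204 60-64 |
Completion: 200=59  201=60  202=50  203=35  204=64  205=38  206=12  207=39
Turnaround (C−A): 200=44  201=55  202=34  203=34  204=58  205=29  206=8  207=25
Response(207) = first start − arrival = 17 − 14 = 3

3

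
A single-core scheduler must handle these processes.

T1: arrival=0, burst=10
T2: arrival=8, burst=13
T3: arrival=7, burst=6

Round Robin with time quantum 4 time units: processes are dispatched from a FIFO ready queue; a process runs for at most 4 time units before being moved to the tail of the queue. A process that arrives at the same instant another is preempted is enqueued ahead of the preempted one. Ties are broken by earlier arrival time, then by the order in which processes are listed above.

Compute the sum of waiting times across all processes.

Gantt: | T1 0-8 | T3 8-12 | T2 12-16 | T1 16-18 | T3 18-20 | T2 20-29 |
Completion: T1=18  T2=29  T3=20
Waiting = turnaround − burst: T1=8, T2=8, T3=7
Total waiting = 8 + 8 + 7 = 23

23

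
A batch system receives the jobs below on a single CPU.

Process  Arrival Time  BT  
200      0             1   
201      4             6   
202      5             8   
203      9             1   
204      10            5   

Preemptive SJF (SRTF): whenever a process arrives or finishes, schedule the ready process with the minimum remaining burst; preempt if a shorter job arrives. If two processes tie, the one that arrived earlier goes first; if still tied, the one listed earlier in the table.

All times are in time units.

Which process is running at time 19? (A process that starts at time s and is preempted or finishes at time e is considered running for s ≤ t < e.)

Timeline: | 200 0-1 | idle 1-4 | 201 4-10 | 203 10-11 | 204 11-16 | 202 16-24 |
Completion: 200=1  201=10  202=24  203=11  204=16

202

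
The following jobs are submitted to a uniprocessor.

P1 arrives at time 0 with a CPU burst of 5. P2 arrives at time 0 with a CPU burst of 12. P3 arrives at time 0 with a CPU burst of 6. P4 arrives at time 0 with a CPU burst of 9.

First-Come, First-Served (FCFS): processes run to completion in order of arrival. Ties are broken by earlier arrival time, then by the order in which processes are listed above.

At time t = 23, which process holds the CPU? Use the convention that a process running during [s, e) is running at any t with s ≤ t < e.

P4

Schedule: | P1 0-5 | P2 5-17 | P3 17-23 | P4 23-32 |
Completion: P1=5  P2=17  P3=23  P4=32
Turnaround (C−A): P1=5  P2=17  P3=23  P4=32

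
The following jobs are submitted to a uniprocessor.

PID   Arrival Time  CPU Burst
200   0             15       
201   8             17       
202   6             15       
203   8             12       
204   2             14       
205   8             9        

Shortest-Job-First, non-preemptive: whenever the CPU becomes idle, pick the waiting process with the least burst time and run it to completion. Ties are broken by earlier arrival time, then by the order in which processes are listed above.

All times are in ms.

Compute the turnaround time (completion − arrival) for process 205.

16

Gantt: | 200 0-15 | 205 15-24 | 203 24-36 | 204 36-50 | 202 50-65 | 201 65-82 |
Completion: 200=15  201=82  202=65  203=36  204=50  205=24
Turnaround (C−A): 200=15  201=74  202=59  203=28  204=48  205=16
Turnaround(205) = completion − arrival = 24 − 8 = 16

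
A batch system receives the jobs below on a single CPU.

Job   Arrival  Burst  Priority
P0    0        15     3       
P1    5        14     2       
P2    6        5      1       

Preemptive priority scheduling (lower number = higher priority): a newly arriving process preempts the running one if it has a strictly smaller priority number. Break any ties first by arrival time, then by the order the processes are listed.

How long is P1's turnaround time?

Timeline: | P0 0-5 | P1 5-6 | P2 6-11 | P1 11-24 | P0 24-34 |
Completion: P0=34  P1=24  P2=11
Turnaround (C−A): P0=34  P1=19  P2=5
Turnaround(P1) = completion − arrival = 24 − 5 = 19

19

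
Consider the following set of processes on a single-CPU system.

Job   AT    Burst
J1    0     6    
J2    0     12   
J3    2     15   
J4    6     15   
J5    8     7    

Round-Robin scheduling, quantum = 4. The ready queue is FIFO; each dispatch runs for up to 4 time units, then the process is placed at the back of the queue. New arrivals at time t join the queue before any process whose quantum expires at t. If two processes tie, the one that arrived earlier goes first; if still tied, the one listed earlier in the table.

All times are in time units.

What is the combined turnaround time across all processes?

Gantt: | J1 0-4 | J2 4-8 | J3 8-12 | J1 12-14 | J4 14-18 | J5 18-22 | J2 22-26 | J3 26-30 | J4 30-34 | J5 34-37 | J2 37-41 | J3 41-45 | J4 45-49 | J3 49-52 | J4 52-55 |
Completion: J1=14  J2=41  J3=52  J4=55  J5=37
Turnaround (C−A): J1=14  J2=41  J3=50  J4=49  J5=29
Turnaround = completion − arrival: J1=14, J2=41, J3=50, J4=49, J5=29
Total turnaround = 14 + 41 + 50 + 49 + 29 = 183

183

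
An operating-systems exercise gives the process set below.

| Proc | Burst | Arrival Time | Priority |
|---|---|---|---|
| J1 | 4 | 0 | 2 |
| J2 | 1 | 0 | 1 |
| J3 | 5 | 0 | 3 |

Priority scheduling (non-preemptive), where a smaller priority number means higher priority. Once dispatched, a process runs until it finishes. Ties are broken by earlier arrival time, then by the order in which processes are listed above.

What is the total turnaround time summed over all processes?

16

Timeline: | J2 0-1 | J1 1-5 | J3 5-10 |
Completion: J1=5  J2=1  J3=10
Turnaround = completion − arrival: J1=5, J2=1, J3=10
Total turnaround = 5 + 1 + 10 = 16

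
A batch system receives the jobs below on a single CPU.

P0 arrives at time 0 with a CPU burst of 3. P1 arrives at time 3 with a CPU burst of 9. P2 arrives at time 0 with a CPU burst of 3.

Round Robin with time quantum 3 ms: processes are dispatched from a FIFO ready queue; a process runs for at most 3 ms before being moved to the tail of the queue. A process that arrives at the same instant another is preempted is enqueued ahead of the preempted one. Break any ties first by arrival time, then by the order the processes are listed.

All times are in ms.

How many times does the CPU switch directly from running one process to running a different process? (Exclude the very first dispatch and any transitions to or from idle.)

Schedule: | P0 0-3 | P2 3-6 | P1 6-15 |
Completion: P0=3  P1=15  P2=6
Turnaround (C−A): P0=3  P1=12  P2=6

2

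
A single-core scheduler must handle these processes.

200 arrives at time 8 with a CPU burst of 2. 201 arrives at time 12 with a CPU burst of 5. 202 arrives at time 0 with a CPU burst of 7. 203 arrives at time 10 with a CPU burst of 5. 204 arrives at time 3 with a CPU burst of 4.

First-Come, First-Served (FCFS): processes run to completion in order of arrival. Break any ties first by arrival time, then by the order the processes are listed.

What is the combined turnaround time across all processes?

Schedule: | 202 0-7 | 204 7-11 | 200 11-13 | 203 13-18 | 201 18-23 |
Completion: 200=13  201=23  202=7  203=18  204=11
Turnaround (C−A): 200=5  201=11  202=7  203=8  204=8
Turnaround = completion − arrival: 200=5, 201=11, 202=7, 203=8, 204=8
Total turnaround = 5 + 11 + 7 + 8 + 8 = 39

39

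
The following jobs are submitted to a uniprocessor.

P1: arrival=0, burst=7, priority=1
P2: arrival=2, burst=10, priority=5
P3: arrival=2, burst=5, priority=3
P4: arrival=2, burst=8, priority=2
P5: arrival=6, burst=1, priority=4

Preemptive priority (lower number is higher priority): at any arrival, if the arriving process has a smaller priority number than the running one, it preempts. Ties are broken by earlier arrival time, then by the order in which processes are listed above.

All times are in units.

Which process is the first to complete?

Gantt: | P1 0-7 | P4 7-15 | P3 15-20 | P5 20-21 | P2 21-31 |
Completion: P1=7  P2=31  P3=20  P4=15  P5=21
Finish order: P1 → P4 → P3 → P5 → P2

P1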